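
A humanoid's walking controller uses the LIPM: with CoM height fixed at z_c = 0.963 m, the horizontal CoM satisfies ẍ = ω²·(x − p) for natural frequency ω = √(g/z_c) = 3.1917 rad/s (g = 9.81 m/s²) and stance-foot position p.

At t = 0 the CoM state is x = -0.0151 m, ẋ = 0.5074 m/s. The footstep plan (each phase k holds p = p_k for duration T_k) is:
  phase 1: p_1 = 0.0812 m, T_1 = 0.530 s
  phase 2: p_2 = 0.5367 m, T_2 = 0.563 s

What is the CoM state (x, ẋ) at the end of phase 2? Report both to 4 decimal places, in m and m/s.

x = 0.1474, ẋ = -0.9767

phase 1: p=0.0812, T=0.530, ωT=1.691601, cosh=2.806194, sinh=2.621970; start (x,ẋ)=(-0.015100, 0.507400) → end (x,ẋ)=(0.227791, 0.617972)
phase 2: p=0.5367, T=0.563, ωT=1.796927, cosh=3.098447, sinh=2.932639; start (x,ẋ)=(0.227791, 0.617972) → end (x,ẋ)=(0.147375, -0.976668)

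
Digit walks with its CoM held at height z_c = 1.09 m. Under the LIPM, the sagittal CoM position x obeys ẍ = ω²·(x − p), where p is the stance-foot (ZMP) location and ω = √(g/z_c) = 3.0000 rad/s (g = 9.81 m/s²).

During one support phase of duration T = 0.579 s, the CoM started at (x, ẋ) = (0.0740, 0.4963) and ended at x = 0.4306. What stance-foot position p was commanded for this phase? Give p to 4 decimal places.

ωT = 3.0000·0.579 = 1.737000; cosh(ωT) = 2.928162, sinh(ωT) = 2.752115
x(T) = p + (x₀−p)·cosh(ωT) + (ẋ₀/ω)·sinh(ωT) ⇒ p·(1 − cosh) = x(T) − x₀·cosh − (ẋ₀/ω)·sinh
numerator   = 0.4306 − (0.0740)·2.928162 − (0.4963/3.0000)·2.752115 = -0.241376
denominator = 1 − 2.928162 = -1.928162
p = -0.241376 / -1.928162 = 0.1252

p = 0.1252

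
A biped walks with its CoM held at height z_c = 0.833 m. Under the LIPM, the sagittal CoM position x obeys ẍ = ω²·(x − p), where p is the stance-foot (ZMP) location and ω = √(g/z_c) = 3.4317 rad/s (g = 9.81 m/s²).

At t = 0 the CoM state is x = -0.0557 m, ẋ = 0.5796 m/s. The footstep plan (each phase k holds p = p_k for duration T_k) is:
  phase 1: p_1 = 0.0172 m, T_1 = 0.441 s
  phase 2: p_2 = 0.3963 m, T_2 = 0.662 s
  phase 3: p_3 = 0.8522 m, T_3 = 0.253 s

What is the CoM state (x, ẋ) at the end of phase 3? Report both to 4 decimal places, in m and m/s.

x = 0.8616, ẋ = 0.7530

phase 1: p=0.0172, T=0.441, ωT=1.513380, cosh=2.381110, sinh=2.160946; start (x,ẋ)=(-0.055700, 0.579600) → end (x,ẋ)=(0.208592, 0.839486)
phase 2: p=0.3963, T=0.662, ωT=2.271785, cosh=4.899913, sinh=4.796785; start (x,ẋ)=(0.208592, 0.839486) → end (x,ẋ)=(0.649969, 1.023519)
phase 3: p=0.8522, T=0.253, ωT=0.868220, cosh=1.401182, sinh=0.981484; start (x,ẋ)=(0.649969, 1.023519) → end (x,ẋ)=(0.861569, 0.752989)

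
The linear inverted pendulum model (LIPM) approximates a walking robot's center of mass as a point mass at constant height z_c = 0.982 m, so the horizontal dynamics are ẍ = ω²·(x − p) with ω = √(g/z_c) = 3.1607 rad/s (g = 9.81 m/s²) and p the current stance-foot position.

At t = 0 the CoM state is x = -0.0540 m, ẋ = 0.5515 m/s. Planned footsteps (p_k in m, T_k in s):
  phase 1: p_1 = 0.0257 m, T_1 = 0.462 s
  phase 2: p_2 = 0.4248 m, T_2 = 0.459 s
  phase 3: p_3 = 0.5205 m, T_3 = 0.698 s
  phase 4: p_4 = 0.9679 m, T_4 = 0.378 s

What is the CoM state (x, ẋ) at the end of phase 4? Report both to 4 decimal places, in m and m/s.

phase 1: p=0.0257, T=0.462, ωT=1.460243, cosh=2.269594, sinh=2.037414; start (x,ẋ)=(-0.054000, 0.551500) → end (x,ẋ)=(0.200315, 0.738440)
phase 2: p=0.4248, T=0.459, ωT=1.450761, cosh=2.250377, sinh=2.015985; start (x,ẋ)=(0.200315, 0.738440) → end (x,ẋ)=(0.390623, 0.231368)
phase 3: p=0.5205, T=0.698, ωT=2.206169, cosh=4.595490, sinh=4.485368; start (x,ẋ)=(0.390623, 0.231368) → end (x,ẋ)=(0.251985, -0.778012)
phase 4: p=0.9679, T=0.378, ωT=1.194745, cosh=1.802748, sinh=1.499966; start (x,ẋ)=(0.251985, -0.778012) → end (x,ẋ)=(-0.691934, -4.796673)

x = -0.6919, ẋ = -4.7967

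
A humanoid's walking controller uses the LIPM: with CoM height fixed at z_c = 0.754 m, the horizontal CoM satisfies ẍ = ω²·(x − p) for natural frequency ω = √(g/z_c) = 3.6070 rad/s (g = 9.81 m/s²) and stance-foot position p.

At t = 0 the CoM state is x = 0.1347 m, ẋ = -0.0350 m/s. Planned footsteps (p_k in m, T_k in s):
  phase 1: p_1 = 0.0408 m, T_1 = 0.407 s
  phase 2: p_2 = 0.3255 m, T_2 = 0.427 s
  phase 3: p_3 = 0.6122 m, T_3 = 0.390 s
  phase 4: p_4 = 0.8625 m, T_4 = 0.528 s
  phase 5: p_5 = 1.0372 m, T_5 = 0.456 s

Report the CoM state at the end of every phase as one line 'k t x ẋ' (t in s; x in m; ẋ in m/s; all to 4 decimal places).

phase 1: p=0.0408, T=0.407, ωT=1.468049, cosh=2.285566, sinh=2.055192; start (x,ẋ)=(0.134700, -0.035000) → end (x,ẋ)=(0.235472, 0.616093)
phase 2: p=0.3255, T=0.427, ωT=1.540189, cosh=2.439906, sinh=2.225566; start (x,ẋ)=(0.235472, 0.616093) → end (x,ẋ)=(0.485979, 0.780503)
phase 3: p=0.6122, T=0.390, ωT=1.406730, cosh=2.163763, sinh=1.918820; start (x,ẋ)=(0.485979, 0.780503) → end (x,ẋ)=(0.754292, 0.815221)
phase 4: p=0.8625, T=0.528, ωT=1.904496, cosh=3.432460, sinh=3.283562; start (x,ẋ)=(0.754292, 0.815221) → end (x,ẋ)=(1.233199, 1.516613)
phase 5: p=1.0372, T=0.456, ωT=1.644792, cosh=2.686493, sinh=2.493440; start (x,ẋ)=(1.233199, 1.516613) → end (x,ẋ)=(2.612152, 5.837156)

1 0.4070 0.2355 0.6161
2 0.8340 0.4860 0.7805
3 1.2240 0.7543 0.8152
4 1.7520 1.2332 1.5166
5 2.2080 2.6122 5.8372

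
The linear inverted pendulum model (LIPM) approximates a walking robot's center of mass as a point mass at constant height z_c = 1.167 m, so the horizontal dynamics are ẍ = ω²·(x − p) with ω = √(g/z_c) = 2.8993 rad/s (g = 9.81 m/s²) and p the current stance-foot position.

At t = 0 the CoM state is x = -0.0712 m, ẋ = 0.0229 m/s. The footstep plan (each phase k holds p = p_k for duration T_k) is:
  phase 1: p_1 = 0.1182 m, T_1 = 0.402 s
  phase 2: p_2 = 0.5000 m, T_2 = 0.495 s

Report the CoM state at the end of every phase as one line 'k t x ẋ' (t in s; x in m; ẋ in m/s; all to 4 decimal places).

phase 1: p=0.1182, T=0.402, ωT=1.165519, cosh=1.759673, sinh=1.447912; start (x,ẋ)=(-0.071200, 0.022900) → end (x,ẋ)=(-0.203646, -0.754792)
phase 2: p=0.5000, T=0.495, ωT=1.435154, cosh=2.219184, sinh=1.981105; start (x,ẋ)=(-0.203646, -0.754792) → end (x,ẋ)=(-1.577273, -5.716637)

1 0.4020 -0.2036 -0.7548
2 0.8970 -1.5773 -5.7166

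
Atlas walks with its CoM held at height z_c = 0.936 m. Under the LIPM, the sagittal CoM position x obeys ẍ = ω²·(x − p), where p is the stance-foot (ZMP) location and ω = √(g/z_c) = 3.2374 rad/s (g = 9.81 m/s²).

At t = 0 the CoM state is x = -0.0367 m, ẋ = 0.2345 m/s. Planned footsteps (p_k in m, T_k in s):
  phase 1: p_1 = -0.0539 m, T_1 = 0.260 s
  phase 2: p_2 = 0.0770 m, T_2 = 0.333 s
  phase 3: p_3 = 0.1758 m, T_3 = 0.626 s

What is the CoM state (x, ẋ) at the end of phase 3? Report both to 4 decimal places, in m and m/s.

phase 1: p=-0.0539, T=0.260, ωT=0.841724, cosh=1.375665, sinh=0.944698; start (x,ẋ)=(-0.036700, 0.234500) → end (x,ẋ)=(0.038190, 0.375197)
phase 2: p=0.0770, T=0.333, ωT=1.078054, cosh=1.639606, sinh=1.299349; start (x,ẋ)=(0.038190, 0.375197) → end (x,ẋ)=(0.163955, 0.451923)
phase 3: p=0.1758, T=0.626, ωT=2.026612, cosh=3.860059, sinh=3.728278; start (x,ẋ)=(0.163955, 0.451923) → end (x,ẋ)=(0.650525, 1.601482)

x = 0.6505, ẋ = 1.6015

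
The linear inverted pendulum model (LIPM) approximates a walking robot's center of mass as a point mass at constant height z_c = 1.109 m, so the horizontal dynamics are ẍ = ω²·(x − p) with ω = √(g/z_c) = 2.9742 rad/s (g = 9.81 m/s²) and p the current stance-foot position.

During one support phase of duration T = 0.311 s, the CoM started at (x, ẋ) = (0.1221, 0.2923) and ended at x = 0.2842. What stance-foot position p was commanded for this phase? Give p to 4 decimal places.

ωT = 2.9742·0.311 = 0.924976; cosh(ωT) = 1.459175, sinh(ωT) = 1.062634
x(T) = p + (x₀−p)·cosh(ωT) + (ẋ₀/ω)·sinh(ωT) ⇒ p·(1 − cosh) = x(T) − x₀·cosh − (ẋ₀/ω)·sinh
numerator   = 0.2842 − (0.1221)·1.459175 − (0.2923/2.9742)·1.062634 = 0.001601
denominator = 1 − 1.459175 = -0.459175
p = 0.001601 / -0.459175 = -0.0035

p = -0.0035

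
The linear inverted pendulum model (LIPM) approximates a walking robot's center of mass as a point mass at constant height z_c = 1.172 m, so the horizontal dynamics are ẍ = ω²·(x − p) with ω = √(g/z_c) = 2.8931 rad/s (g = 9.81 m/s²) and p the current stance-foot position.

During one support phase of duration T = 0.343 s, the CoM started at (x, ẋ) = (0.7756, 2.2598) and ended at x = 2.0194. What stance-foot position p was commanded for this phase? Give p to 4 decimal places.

p = 0.1483

ωT = 2.8931·0.343 = 0.992333; cosh(ωT) = 1.534116, sinh(ωT) = 1.163405
x(T) = p + (x₀−p)·cosh(ωT) + (ẋ₀/ω)·sinh(ωT) ⇒ p·(1 − cosh) = x(T) − x₀·cosh − (ẋ₀/ω)·sinh
numerator   = 2.0194 − (0.7756)·1.534116 − (2.2598/2.8931)·1.163405 = -0.079196
denominator = 1 − 1.534116 = -0.534116
p = -0.079196 / -0.534116 = 0.1483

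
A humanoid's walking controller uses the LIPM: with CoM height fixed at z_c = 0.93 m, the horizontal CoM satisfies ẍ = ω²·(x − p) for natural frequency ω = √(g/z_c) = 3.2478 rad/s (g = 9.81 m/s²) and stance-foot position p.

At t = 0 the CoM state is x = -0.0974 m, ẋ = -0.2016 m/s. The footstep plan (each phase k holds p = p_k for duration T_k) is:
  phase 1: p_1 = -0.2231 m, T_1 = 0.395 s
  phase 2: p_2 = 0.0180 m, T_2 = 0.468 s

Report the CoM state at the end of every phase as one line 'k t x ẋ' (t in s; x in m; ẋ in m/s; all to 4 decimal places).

phase 1: p=-0.2231, T=0.395, ωT=1.282881, cosh=1.942127, sinh=1.664890; start (x,ẋ)=(-0.097400, -0.201600) → end (x,ẋ)=(-0.082319, 0.288156)
phase 2: p=0.0180, T=0.468, ωT=1.519970, cosh=2.395404, sinh=2.176686; start (x,ẋ)=(-0.082319, 0.288156) → end (x,ẋ)=(-0.029182, -0.018949)

1 0.3950 -0.0823 0.2882
2 0.8630 -0.0292 -0.0189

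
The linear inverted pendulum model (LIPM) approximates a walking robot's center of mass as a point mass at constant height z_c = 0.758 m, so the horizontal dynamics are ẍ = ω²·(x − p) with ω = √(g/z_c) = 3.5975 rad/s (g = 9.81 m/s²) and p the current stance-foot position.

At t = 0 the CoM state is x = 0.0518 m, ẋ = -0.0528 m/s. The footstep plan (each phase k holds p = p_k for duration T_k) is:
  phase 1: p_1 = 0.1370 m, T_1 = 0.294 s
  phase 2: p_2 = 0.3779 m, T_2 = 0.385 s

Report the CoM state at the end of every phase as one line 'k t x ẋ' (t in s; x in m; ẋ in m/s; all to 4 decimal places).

1 0.2940 -0.0190 -0.4733
2 0.6790 -0.7110 -3.6784

phase 1: p=0.1370, T=0.294, ωT=1.057665, cosh=1.613452, sinh=1.266187; start (x,ẋ)=(0.051800, -0.052800) → end (x,ẋ)=(-0.019050, -0.473285)
phase 2: p=0.3779, T=0.385, ωT=1.385038, cosh=2.122645, sinh=1.872331; start (x,ẋ)=(-0.019050, -0.473285) → end (x,ẋ)=(-0.711006, -3.678355)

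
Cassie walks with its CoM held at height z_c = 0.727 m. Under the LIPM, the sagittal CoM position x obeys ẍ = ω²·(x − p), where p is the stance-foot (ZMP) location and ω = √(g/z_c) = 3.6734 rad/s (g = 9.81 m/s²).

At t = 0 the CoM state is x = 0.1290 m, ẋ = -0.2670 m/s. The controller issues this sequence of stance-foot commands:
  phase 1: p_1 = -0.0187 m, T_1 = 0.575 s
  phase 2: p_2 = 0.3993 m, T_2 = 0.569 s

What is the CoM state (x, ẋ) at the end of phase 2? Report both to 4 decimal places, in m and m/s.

phase 1: p=-0.0187, T=0.575, ωT=2.112205, cosh=4.193710, sinh=4.072739; start (x,ẋ)=(0.129000, -0.267000) → end (x,ẋ)=(0.304685, 1.089989)
phase 2: p=0.3993, T=0.569, ωT=2.090165, cosh=4.104956, sinh=3.981290; start (x,ẋ)=(0.304685, 1.089989) → end (x,ẋ)=(1.192258, 3.090629)

x = 1.1923, ẋ = 3.0906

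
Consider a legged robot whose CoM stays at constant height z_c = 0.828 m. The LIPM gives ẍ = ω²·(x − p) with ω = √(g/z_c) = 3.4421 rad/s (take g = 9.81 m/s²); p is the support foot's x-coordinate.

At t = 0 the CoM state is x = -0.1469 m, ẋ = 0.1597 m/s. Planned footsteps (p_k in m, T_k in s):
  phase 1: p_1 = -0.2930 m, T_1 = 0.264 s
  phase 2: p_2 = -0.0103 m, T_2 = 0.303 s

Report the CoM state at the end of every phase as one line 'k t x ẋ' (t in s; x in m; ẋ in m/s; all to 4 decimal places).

1 0.2640 -0.0341 0.7528
2 0.5670 0.2235 1.0990

phase 1: p=-0.2930, T=0.264, ωT=0.908714, cosh=1.442086, sinh=1.039044; start (x,ẋ)=(-0.146900, 0.159700) → end (x,ẋ)=(-0.034104, 0.752827)
phase 2: p=-0.0103, T=0.303, ωT=1.042956, cosh=1.595002, sinh=1.242591; start (x,ẋ)=(-0.034104, 0.752827) → end (x,ẋ)=(0.223502, 1.098950)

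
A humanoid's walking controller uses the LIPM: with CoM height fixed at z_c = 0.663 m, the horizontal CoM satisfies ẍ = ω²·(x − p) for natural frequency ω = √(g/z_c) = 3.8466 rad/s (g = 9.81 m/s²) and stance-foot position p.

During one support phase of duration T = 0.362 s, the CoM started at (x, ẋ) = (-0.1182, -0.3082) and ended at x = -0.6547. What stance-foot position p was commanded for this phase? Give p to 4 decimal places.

ωT = 3.8466·0.362 = 1.392469; cosh(ωT) = 2.136618, sinh(ωT) = 1.888157
x(T) = p + (x₀−p)·cosh(ωT) + (ẋ₀/ω)·sinh(ωT) ⇒ p·(1 − cosh) = x(T) − x₀·cosh − (ẋ₀/ω)·sinh
numerator   = -0.6547 − (-0.1182)·2.136618 − (-0.3082/3.8466)·1.888157 = -0.250867
denominator = 1 − 2.136618 = -1.136618
p = -0.250867 / -1.136618 = 0.2207

p = 0.2207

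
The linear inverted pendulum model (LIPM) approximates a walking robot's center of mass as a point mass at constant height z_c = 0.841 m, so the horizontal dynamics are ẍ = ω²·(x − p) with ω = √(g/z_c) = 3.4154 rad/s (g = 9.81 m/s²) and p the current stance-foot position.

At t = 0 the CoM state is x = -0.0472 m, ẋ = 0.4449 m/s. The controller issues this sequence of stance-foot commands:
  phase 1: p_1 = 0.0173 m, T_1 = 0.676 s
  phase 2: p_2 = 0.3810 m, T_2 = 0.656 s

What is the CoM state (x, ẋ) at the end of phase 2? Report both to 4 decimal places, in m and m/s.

phase 1: p=0.0173, T=0.676, ωT=2.308810, cosh=5.080913, sinh=4.981534; start (x,ẋ)=(-0.047200, 0.444900) → end (x,ẋ)=(0.338490, 1.163100)
phase 2: p=0.3810, T=0.656, ωT=2.240502, cosh=4.752228, sinh=4.645823; start (x,ẋ)=(0.338490, 1.163100) → end (x,ẋ)=(1.761099, 4.852799)

x = 1.7611, ẋ = 4.8528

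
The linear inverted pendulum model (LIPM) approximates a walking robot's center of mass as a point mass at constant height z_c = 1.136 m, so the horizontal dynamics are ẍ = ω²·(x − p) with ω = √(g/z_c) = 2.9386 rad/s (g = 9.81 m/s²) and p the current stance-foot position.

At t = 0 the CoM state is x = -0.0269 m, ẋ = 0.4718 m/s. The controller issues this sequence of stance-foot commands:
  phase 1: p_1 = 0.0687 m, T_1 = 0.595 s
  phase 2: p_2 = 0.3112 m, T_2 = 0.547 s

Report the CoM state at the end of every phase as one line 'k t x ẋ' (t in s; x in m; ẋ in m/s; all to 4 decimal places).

1 0.5950 0.2330 0.6139
2 1.1420 0.6085 1.0428

phase 1: p=0.0687, T=0.595, ωT=1.748467, cosh=2.959914, sinh=2.785874; start (x,ẋ)=(-0.026900, 0.471800) → end (x,ẋ)=(0.233012, 0.613852)
phase 2: p=0.3112, T=0.547, ωT=1.607414, cosh=2.595148, sinh=2.394743; start (x,ẋ)=(0.233012, 0.613852) → end (x,ẋ)=(0.608533, 1.042809)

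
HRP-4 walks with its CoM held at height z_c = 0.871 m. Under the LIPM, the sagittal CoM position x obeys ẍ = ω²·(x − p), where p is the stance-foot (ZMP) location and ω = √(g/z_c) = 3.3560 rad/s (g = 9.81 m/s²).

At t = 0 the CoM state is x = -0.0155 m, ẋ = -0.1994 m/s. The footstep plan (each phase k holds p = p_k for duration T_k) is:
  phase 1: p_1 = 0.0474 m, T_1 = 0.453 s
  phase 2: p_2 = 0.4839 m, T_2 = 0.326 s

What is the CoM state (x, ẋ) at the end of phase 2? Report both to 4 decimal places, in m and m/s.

phase 1: p=0.0474, T=0.453, ωT=1.520268, cosh=2.396052, sinh=2.177399; start (x,ẋ)=(-0.015500, -0.199400) → end (x,ẋ)=(-0.232684, -0.937405)
phase 2: p=0.4839, T=0.326, ωT=1.094056, cosh=1.660609, sinh=1.325753; start (x,ẋ)=(-0.232684, -0.937405) → end (x,ẋ)=(-1.076378, -4.744909)

x = -1.0764, ẋ = -4.7449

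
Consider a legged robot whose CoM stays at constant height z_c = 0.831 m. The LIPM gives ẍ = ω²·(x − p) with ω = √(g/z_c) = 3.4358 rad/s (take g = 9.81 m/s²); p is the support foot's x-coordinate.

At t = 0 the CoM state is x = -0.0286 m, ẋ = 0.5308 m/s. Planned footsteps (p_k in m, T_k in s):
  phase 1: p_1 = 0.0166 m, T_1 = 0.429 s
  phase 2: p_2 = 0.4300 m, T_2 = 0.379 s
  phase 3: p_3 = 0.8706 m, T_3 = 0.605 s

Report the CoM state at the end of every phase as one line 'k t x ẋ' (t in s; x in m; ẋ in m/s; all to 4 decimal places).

1 0.4290 0.2323 0.8984
2 0.8080 0.4849 0.6176
3 1.4130 0.0122 -2.7064

phase 1: p=0.0166, T=0.429, ωT=1.473958, cosh=2.297751, sinh=2.068734; start (x,ẋ)=(-0.028600, 0.530800) → end (x,ẋ)=(0.232342, 0.898376)
phase 2: p=0.4300, T=0.379, ωT=1.302168, cosh=1.974601, sinh=1.702660; start (x,ẋ)=(0.232342, 0.898376) → end (x,ẋ)=(0.484908, 0.617636)
phase 3: p=0.8706, T=0.605, ωT=2.078659, cosh=4.059420, sinh=3.934322; start (x,ẋ)=(0.484908, 0.617636) → end (x,ẋ)=(0.012166, -2.706368)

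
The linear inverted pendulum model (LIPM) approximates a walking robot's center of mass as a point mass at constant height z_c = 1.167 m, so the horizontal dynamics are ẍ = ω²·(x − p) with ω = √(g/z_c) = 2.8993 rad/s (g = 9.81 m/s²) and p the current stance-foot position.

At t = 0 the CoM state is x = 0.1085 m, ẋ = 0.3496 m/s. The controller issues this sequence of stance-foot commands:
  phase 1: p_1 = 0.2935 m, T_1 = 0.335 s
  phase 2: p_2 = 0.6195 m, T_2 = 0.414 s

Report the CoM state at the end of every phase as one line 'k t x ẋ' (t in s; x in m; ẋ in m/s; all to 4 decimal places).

phase 1: p=0.2935, T=0.335, ωT=0.971266, cosh=1.509944, sinh=1.131341; start (x,ẋ)=(0.108500, 0.349600) → end (x,ẋ)=(0.150578, -0.078941)
phase 2: p=0.6195, T=0.414, ωT=1.200310, cosh=1.811124, sinh=1.510023; start (x,ẋ)=(0.150578, -0.078941) → end (x,ẋ)=(-0.270890, -2.195916)

1 0.3350 0.1506 -0.0789
2 0.7490 -0.2709 -2.1959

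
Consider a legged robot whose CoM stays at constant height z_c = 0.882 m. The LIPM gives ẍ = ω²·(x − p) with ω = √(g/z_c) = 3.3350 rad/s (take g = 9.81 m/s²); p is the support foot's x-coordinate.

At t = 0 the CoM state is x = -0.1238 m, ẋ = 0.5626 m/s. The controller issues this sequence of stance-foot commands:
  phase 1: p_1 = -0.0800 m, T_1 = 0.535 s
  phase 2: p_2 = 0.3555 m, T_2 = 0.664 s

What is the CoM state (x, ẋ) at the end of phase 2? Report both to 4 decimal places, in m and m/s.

x = 1.7410, ẋ = 4.7922

phase 1: p=-0.0800, T=0.535, ωT=1.784225, cosh=3.061445, sinh=2.893518; start (x,ẋ)=(-0.123800, 0.562600) → end (x,ẋ)=(0.274033, 1.299704)
phase 2: p=0.3555, T=0.664, ωT=2.214440, cosh=4.632747, sinh=4.523533; start (x,ẋ)=(0.274033, 1.299704) → end (x,ẋ)=(1.740977, 4.792185)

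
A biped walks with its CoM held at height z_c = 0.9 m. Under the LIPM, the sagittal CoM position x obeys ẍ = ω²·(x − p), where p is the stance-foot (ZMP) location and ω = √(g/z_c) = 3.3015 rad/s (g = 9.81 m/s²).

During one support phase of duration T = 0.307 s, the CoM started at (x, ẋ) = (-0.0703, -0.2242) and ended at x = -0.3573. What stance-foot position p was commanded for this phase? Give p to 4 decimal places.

ωT = 3.3015·0.307 = 1.013560; cosh(ωT) = 1.559159, sinh(ωT) = 1.196235
x(T) = p + (x₀−p)·cosh(ωT) + (ẋ₀/ω)·sinh(ωT) ⇒ p·(1 − cosh) = x(T) − x₀·cosh − (ẋ₀/ω)·sinh
numerator   = -0.3573 − (-0.0703)·1.559159 − (-0.2242/3.3015)·1.196235 = -0.166457
denominator = 1 − 1.559159 = -0.559159
p = -0.166457 / -0.559159 = 0.2977

p = 0.2977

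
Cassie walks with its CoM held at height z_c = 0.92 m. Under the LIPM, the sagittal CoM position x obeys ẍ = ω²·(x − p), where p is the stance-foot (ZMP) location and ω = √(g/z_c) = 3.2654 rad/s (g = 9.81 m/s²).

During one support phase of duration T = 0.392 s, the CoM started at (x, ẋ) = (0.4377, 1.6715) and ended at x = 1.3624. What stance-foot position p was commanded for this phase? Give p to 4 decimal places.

ωT = 3.2654·0.392 = 1.280037; cosh(ωT) = 1.937400, sinh(ωT) = 1.659373
x(T) = p + (x₀−p)·cosh(ωT) + (ẋ₀/ω)·sinh(ωT) ⇒ p·(1 − cosh) = x(T) − x₀·cosh − (ẋ₀/ω)·sinh
numerator   = 1.3624 − (0.4377)·1.937400 − (1.6715/3.2654)·1.659373 = -0.335003
denominator = 1 − 1.937400 = -0.937400
p = -0.335003 / -0.937400 = 0.3574

p = 0.3574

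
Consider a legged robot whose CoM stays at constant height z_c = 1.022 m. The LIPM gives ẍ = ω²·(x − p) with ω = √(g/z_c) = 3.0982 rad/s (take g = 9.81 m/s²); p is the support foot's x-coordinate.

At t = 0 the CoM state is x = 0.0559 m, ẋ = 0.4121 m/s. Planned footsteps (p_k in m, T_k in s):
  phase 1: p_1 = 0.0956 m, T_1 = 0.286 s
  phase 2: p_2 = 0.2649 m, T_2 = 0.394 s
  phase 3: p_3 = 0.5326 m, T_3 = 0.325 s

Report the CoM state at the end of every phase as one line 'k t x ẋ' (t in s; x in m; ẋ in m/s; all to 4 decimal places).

1 0.2860 0.1732 0.4609
2 0.6800 0.3261 0.4094
3 1.0050 0.3690 -0.1236

phase 1: p=0.0956, T=0.286, ωT=0.886085, cosh=1.418941, sinh=1.006674; start (x,ẋ)=(0.055900, 0.412100) → end (x,ẋ)=(0.173169, 0.460926)
phase 2: p=0.2649, T=0.394, ωT=1.220691, cosh=1.842277, sinh=1.547251; start (x,ẋ)=(0.173169, 0.460926) → end (x,ẋ)=(0.326093, 0.409421)
phase 3: p=0.5326, T=0.325, ωT=1.006915, cosh=1.551244, sinh=1.185900; start (x,ẋ)=(0.326093, 0.409421) → end (x,ẋ)=(0.368972, -0.123626)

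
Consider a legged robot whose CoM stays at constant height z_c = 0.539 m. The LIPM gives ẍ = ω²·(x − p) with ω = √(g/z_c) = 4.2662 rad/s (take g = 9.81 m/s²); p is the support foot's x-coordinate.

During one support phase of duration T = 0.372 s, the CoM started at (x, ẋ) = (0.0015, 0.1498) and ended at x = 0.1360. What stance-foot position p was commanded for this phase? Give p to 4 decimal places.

p = -0.0323

ωT = 4.2662·0.372 = 1.587026; cosh(ωT) = 2.546861, sinh(ωT) = 2.342328
x(T) = p + (x₀−p)·cosh(ωT) + (ẋ₀/ω)·sinh(ωT) ⇒ p·(1 − cosh) = x(T) − x₀·cosh − (ẋ₀/ω)·sinh
numerator   = 0.1360 − (0.0015)·2.546861 − (0.1498/4.2662)·2.342328 = 0.049933
denominator = 1 − 2.546861 = -1.546861
p = 0.049933 / -1.546861 = -0.0323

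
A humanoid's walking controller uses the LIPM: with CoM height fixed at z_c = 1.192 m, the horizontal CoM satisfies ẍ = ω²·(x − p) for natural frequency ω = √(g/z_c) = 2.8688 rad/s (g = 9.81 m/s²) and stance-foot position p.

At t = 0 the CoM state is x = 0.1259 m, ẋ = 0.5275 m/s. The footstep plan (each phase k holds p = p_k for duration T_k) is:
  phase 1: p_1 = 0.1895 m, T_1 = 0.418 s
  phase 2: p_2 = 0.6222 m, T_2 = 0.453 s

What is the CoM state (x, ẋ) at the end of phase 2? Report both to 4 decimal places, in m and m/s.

phase 1: p=0.1895, T=0.418, ωT=1.199158, cosh=1.809386, sinh=1.507938; start (x,ẋ)=(0.125900, 0.527500) → end (x,ẋ)=(0.351695, 0.679319)
phase 2: p=0.6222, T=0.453, ωT=1.299566, cosh=1.970178, sinh=1.697528; start (x,ẋ)=(0.351695, 0.679319) → end (x,ẋ)=(0.491224, 0.021055)

x = 0.4912, ẋ = 0.0211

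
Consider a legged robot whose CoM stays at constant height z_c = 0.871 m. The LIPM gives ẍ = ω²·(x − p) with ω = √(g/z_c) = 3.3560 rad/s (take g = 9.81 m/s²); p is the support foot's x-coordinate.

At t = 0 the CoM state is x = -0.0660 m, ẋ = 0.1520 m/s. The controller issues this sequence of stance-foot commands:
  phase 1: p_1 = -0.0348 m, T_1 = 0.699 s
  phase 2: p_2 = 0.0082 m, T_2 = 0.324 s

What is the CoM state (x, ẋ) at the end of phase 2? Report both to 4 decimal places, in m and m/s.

x = 0.1542, ẋ = 0.5469

phase 1: p=-0.0348, T=0.699, ωT=2.345844, cosh=5.268924, sinh=5.173158; start (x,ẋ)=(-0.066000, 0.152000) → end (x,ẋ)=(0.035112, 0.259210)
phase 2: p=0.0082, T=0.324, ωT=1.087344, cosh=1.651748, sinh=1.314637; start (x,ẋ)=(0.035112, 0.259210) → end (x,ẋ)=(0.154192, 0.546884)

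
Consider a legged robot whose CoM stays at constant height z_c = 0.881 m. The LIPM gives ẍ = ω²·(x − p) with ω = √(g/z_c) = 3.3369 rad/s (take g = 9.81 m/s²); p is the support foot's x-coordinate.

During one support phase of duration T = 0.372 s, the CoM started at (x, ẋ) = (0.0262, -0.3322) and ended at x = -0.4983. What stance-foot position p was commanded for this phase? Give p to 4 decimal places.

p = 0.4454

ωT = 3.3369·0.372 = 1.241327; cosh(ωT) = 1.874601, sinh(ωT) = 1.585600
x(T) = p + (x₀−p)·cosh(ωT) + (ẋ₀/ω)·sinh(ωT) ⇒ p·(1 − cosh) = x(T) − x₀·cosh − (ẋ₀/ω)·sinh
numerator   = -0.4983 − (0.0262)·1.874601 − (-0.3322/3.3369)·1.585600 = -0.389563
denominator = 1 − 1.874601 = -0.874601
p = -0.389563 / -0.874601 = 0.4454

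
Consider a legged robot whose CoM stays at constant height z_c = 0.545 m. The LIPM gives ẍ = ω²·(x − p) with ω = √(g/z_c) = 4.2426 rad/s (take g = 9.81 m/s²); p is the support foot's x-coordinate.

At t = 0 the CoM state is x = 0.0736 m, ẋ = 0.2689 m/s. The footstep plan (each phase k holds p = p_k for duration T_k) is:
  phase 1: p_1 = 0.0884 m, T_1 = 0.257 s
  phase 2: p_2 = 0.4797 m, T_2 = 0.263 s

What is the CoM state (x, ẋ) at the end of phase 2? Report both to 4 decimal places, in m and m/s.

phase 1: p=0.0884, T=0.257, ωT=1.090348, cosh=1.655705, sinh=1.319605; start (x,ẋ)=(0.073600, 0.268900) → end (x,ẋ)=(0.147533, 0.362360)
phase 2: p=0.4797, T=0.263, ωT=1.115804, cosh=1.689836, sinh=1.362184; start (x,ẋ)=(0.147533, 0.362360) → end (x,ẋ)=(0.034737, -1.307329)

x = 0.0347, ẋ = -1.3073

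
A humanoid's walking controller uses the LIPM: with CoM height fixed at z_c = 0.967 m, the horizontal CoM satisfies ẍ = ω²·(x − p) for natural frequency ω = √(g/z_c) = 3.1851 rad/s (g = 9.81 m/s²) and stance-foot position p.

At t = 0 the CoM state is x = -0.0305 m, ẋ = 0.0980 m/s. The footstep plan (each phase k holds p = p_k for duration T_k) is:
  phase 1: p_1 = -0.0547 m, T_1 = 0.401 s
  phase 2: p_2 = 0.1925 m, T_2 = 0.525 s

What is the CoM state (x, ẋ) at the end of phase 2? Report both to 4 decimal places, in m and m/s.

x = 0.0359, ẋ = -0.3498

phase 1: p=-0.0547, T=0.401, ωT=1.277225, cosh=1.932742, sinh=1.653932; start (x,ẋ)=(-0.030500, 0.098000) → end (x,ẋ)=(0.042961, 0.316893)
phase 2: p=0.1925, T=0.525, ωT=1.672177, cosh=2.755793, sinh=2.567955; start (x,ẋ)=(0.042961, 0.316893) → end (x,ẋ)=(0.035893, -0.349818)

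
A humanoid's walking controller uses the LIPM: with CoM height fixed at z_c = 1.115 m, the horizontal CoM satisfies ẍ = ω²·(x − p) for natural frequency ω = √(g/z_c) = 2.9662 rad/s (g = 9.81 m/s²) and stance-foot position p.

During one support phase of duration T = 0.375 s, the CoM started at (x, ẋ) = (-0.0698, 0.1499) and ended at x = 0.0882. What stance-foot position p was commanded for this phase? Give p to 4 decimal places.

ωT = 2.9662·0.375 = 1.112325; cosh(ωT) = 1.685108, sinh(ωT) = 1.356314
x(T) = p + (x₀−p)·cosh(ωT) + (ẋ₀/ω)·sinh(ωT) ⇒ p·(1 − cosh) = x(T) − x₀·cosh − (ẋ₀/ω)·sinh
numerator   = 0.0882 − (-0.0698)·1.685108 − (0.1499/2.9662)·1.356314 = 0.137278
denominator = 1 − 1.685108 = -0.685108
p = 0.137278 / -0.685108 = -0.2004

p = -0.2004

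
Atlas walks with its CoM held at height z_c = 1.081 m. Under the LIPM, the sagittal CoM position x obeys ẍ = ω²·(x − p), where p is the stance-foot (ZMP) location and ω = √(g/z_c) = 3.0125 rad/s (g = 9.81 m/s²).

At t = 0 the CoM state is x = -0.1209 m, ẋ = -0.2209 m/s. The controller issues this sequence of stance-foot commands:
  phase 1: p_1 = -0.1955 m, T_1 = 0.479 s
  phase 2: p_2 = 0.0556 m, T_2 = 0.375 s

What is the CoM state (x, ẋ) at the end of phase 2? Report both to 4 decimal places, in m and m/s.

x = -0.3595, ẋ = -1.0402

phase 1: p=-0.1955, T=0.479, ωT=1.442988, cosh=2.234772, sinh=1.998552; start (x,ẋ)=(-0.120900, -0.220900) → end (x,ẋ)=(-0.175335, -0.044522)
phase 2: p=0.0556, T=0.375, ωT=1.129688, cosh=1.708912, sinh=1.385778; start (x,ẋ)=(-0.175335, -0.044522) → end (x,ẋ)=(-0.359529, -1.040159)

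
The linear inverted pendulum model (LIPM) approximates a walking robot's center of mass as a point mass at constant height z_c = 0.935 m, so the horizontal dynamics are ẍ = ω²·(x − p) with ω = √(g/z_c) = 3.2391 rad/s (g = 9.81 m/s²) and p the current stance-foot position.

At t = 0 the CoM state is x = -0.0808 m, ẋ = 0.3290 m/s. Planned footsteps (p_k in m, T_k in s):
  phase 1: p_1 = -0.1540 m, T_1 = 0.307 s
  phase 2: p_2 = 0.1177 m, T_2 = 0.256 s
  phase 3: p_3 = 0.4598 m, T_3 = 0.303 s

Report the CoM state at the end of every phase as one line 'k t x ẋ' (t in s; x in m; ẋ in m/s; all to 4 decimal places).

phase 1: p=-0.1540, T=0.307, ωT=0.994404, cosh=1.536528, sinh=1.166584; start (x,ẋ)=(-0.080800, 0.329000) → end (x,ẋ)=(0.076965, 0.782117)
phase 2: p=0.1177, T=0.256, ωT=0.829210, cosh=1.363950, sinh=0.927556; start (x,ẋ)=(0.076965, 0.782117) → end (x,ẋ)=(0.286109, 0.944384)
phase 3: p=0.4598, T=0.303, ωT=0.981447, cosh=1.521542, sinh=1.146773; start (x,ẋ)=(0.286109, 0.944384) → end (x,ẋ)=(0.529873, 0.791743)

1 0.3070 0.0770 0.7821
2 0.5630 0.2861 0.9444
3 0.8660 0.5299 0.7917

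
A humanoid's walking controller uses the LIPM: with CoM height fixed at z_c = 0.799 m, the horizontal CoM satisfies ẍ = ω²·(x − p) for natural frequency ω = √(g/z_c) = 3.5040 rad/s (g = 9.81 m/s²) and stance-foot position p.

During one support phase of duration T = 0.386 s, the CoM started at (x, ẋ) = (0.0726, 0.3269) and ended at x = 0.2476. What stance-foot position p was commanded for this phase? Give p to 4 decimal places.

ωT = 3.5040·0.386 = 1.352544; cosh(ωT) = 2.062916, sinh(ωT) = 1.804335
x(T) = p + (x₀−p)·cosh(ωT) + (ẋ₀/ω)·sinh(ωT) ⇒ p·(1 − cosh) = x(T) − x₀·cosh − (ẋ₀/ω)·sinh
numerator   = 0.2476 − (0.0726)·2.062916 − (0.3269/3.5040)·1.804335 = -0.070500
denominator = 1 − 2.062916 = -1.062916
p = -0.070500 / -1.062916 = 0.0663

p = 0.0663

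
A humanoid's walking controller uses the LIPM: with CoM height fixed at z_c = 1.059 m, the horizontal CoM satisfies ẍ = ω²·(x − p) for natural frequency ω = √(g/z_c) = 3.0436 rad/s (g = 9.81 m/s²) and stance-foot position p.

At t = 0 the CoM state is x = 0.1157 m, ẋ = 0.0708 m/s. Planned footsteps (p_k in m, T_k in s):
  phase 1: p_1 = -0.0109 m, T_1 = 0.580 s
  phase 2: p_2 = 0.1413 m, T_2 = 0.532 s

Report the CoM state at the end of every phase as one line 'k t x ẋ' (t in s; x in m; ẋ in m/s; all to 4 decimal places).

phase 1: p=-0.0109, T=0.580, ωT=1.765288, cosh=3.007196, sinh=2.836059; start (x,ẋ)=(0.115700, 0.070800) → end (x,ẋ)=(0.435783, 1.305699)
phase 2: p=0.1413, T=0.532, ωT=1.619195, cosh=2.623542, sinh=2.425484; start (x,ẋ)=(0.435783, 1.305699) → end (x,ẋ)=(1.954417, 5.599490)

1 0.5800 0.4358 1.3057
2 1.1120 1.9544 5.5995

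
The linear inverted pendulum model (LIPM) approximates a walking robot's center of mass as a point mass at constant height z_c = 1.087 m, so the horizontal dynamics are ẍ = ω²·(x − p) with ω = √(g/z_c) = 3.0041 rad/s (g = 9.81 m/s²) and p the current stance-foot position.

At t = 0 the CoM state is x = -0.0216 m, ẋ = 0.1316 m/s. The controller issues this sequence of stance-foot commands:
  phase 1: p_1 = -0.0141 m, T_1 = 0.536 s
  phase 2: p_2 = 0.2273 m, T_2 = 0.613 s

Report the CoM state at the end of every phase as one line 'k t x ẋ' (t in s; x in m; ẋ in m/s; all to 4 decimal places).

phase 1: p=-0.0141, T=0.536, ωT=1.610198, cosh=2.601824, sinh=2.401976; start (x,ẋ)=(-0.021600, 0.131600) → end (x,ẋ)=(0.071609, 0.288282)
phase 2: p=0.2273, T=0.613, ωT=1.841513, cosh=3.232326, sinh=3.073748; start (x,ẋ)=(0.071609, 0.288282) → end (x,ẋ)=(0.019022, -0.505805)

1 0.5360 0.0716 0.2883
2 1.1490 0.0190 -0.5058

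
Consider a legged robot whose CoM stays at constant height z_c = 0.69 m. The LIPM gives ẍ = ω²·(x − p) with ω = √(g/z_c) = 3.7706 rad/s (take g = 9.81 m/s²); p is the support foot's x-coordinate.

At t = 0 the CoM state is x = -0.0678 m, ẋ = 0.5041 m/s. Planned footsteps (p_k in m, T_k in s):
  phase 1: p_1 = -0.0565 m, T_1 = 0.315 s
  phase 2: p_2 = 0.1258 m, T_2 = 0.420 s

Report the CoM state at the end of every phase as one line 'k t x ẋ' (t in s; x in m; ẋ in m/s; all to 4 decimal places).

phase 1: p=-0.0565, T=0.315, ωT=1.187739, cosh=1.792284, sinh=1.487374; start (x,ẋ)=(-0.067800, 0.504100) → end (x,ẋ)=(0.122098, 0.840117)
phase 2: p=0.1258, T=0.420, ωT=1.583652, cosh=2.538971, sinh=2.333747; start (x,ẋ)=(0.122098, 0.840117) → end (x,ẋ)=(0.636375, 2.100452)

1 0.3150 0.1221 0.8401
2 0.7350 0.6364 2.1005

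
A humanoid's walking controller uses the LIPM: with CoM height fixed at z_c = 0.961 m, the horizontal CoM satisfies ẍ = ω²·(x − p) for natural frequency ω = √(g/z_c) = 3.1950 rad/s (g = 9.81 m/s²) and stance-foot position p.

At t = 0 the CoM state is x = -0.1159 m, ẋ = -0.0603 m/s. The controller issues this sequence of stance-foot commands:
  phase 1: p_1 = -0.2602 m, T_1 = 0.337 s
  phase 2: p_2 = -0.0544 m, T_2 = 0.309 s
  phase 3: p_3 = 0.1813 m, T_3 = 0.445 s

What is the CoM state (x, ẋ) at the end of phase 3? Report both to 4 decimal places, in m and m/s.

x = 0.5605, ẋ = 1.4364

phase 1: p=-0.2602, T=0.337, ωT=1.076715, cosh=1.637868, sinh=1.297155; start (x,ẋ)=(-0.115900, -0.060300) → end (x,ẋ)=(-0.048337, 0.499275)
phase 2: p=-0.0544, T=0.309, ωT=0.987255, cosh=1.528228, sinh=1.155630; start (x,ẋ)=(-0.048337, 0.499275) → end (x,ẋ)=(0.135453, 0.785391)
phase 3: p=0.1813, T=0.445, ωT=1.421775, cosh=2.192878, sinh=1.951592; start (x,ẋ)=(0.135453, 0.785391) → end (x,ẋ)=(0.560500, 1.436393)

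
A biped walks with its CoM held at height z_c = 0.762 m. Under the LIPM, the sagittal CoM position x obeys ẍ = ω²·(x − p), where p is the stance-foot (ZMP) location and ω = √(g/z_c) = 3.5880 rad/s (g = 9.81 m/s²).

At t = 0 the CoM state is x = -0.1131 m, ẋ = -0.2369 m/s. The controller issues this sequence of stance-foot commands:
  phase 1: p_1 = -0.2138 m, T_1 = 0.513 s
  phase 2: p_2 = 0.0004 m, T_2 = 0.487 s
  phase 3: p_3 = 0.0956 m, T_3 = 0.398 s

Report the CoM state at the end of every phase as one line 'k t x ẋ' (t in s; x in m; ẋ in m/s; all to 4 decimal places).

1 0.5130 -0.0913 0.3445
2 1.0000 -0.0037 0.1026
3 1.3980 -0.0672 -0.4739

phase 1: p=-0.2138, T=0.513, ωT=1.840644, cosh=3.229655, sinh=3.070940; start (x,ẋ)=(-0.113100, -0.236900) → end (x,ẋ)=(-0.091335, 0.344461)
phase 2: p=0.0004, T=0.487, ωT=1.747356, cosh=2.956821, sinh=2.782587; start (x,ẋ)=(-0.091335, 0.344461) → end (x,ẋ)=(-0.003704, 0.102639)
phase 3: p=0.0956, T=0.398, ωT=1.428024, cosh=2.205116, sinh=1.965334; start (x,ẋ)=(-0.003704, 0.102639) → end (x,ẋ)=(-0.067157, -0.473925)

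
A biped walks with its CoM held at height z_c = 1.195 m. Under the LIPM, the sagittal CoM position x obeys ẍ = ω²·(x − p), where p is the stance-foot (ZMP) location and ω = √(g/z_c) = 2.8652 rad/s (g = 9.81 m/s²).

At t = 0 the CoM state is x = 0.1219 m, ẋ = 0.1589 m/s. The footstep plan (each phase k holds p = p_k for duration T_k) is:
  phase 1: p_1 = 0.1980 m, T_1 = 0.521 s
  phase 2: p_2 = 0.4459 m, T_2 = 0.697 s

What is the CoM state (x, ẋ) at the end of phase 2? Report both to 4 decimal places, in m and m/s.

x = -0.8244, ẋ = -3.5318

phase 1: p=0.1980, T=0.521, ωT=1.492769, cosh=2.337075, sinh=2.112325; start (x,ẋ)=(0.121900, 0.158900) → end (x,ẋ)=(0.137295, -0.089214)
phase 2: p=0.4459, T=0.697, ωT=1.997044, cosh=3.751493, sinh=3.615757; start (x,ẋ)=(0.137295, -0.089214) → end (x,ẋ)=(-0.824412, -3.531789)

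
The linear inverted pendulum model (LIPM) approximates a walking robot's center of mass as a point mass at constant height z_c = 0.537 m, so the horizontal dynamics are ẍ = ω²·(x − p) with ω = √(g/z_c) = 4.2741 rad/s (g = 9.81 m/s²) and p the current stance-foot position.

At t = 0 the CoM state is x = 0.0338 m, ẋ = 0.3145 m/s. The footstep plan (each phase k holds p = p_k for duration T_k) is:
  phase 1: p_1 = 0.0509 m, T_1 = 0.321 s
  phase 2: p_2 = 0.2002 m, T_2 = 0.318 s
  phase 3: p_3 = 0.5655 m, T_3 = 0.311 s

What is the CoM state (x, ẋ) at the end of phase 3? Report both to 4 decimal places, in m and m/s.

phase 1: p=0.0509, T=0.321, ωT=1.371986, cosh=2.098389, sinh=1.844786; start (x,ẋ)=(0.033800, 0.314500) → end (x,ẋ)=(0.150762, 0.525113)
phase 2: p=0.2002, T=0.318, ωT=1.359164, cosh=2.074906, sinh=1.818031; start (x,ẋ)=(0.150762, 0.525113) → end (x,ẋ)=(0.320983, 0.705405)
phase 3: p=0.5655, T=0.311, ωT=1.329245, cosh=2.021434, sinh=1.756757; start (x,ẋ)=(0.320983, 0.705405) → end (x,ẋ)=(0.361163, -0.410042)

x = 0.3612, ẋ = -0.4100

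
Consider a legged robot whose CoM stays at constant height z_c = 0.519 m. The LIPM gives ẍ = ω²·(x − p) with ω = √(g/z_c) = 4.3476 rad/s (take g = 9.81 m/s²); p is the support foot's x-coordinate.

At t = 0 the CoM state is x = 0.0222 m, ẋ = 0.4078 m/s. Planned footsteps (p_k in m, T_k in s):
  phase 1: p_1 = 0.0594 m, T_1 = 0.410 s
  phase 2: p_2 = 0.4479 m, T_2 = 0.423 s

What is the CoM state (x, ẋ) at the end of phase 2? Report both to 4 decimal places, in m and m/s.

x = 0.2516, ẋ = -0.5696

phase 1: p=0.0594, T=0.410, ωT=1.782516, cosh=3.056505, sinh=2.888290; start (x,ẋ)=(0.022200, 0.407800) → end (x,ẋ)=(0.216616, 0.779317)
phase 2: p=0.4479, T=0.423, ωT=1.839035, cosh=3.224717, sinh=3.065746; start (x,ẋ)=(0.216616, 0.779317) → end (x,ẋ)=(0.251618, -0.569618)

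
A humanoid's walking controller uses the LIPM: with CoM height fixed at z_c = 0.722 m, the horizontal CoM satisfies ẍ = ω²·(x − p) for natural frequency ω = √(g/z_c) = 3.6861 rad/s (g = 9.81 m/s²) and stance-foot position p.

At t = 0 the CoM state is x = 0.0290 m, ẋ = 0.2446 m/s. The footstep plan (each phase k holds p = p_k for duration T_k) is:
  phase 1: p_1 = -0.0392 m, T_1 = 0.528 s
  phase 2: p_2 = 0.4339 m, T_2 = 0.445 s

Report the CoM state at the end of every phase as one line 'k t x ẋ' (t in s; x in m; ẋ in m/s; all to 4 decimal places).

1 0.5280 0.4320 1.7361
2 0.9730 1.5977 4.6277

phase 1: p=-0.0392, T=0.528, ωT=1.946261, cosh=3.572631, sinh=3.429824; start (x,ẋ)=(0.029000, 0.244600) → end (x,ẋ)=(0.432048, 1.736096)
phase 2: p=0.4339, T=0.445, ωT=1.640315, cosh=2.675355, sinh=2.481436; start (x,ẋ)=(0.432048, 1.736096) → end (x,ẋ)=(1.597662, 4.627730)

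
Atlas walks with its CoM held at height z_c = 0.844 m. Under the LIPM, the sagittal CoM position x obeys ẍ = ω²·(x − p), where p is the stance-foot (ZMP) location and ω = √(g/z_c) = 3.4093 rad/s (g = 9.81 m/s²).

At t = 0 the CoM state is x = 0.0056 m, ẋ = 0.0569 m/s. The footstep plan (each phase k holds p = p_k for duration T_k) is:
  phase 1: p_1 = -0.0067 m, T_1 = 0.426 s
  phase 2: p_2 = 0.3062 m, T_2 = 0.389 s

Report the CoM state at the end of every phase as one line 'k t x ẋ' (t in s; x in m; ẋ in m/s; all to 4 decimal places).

phase 1: p=-0.0067, T=0.426, ωT=1.452362, cosh=2.253606, sinh=2.019589; start (x,ẋ)=(0.005600, 0.056900) → end (x,ẋ)=(0.054726, 0.212920)
phase 2: p=0.3062, T=0.389, ωT=1.326218, cosh=2.016124, sinh=1.750645; start (x,ẋ)=(0.054726, 0.212920) → end (x,ẋ)=(-0.091471, -1.071644)

1 0.4260 0.0547 0.2129
2 0.8150 -0.0915 -1.0716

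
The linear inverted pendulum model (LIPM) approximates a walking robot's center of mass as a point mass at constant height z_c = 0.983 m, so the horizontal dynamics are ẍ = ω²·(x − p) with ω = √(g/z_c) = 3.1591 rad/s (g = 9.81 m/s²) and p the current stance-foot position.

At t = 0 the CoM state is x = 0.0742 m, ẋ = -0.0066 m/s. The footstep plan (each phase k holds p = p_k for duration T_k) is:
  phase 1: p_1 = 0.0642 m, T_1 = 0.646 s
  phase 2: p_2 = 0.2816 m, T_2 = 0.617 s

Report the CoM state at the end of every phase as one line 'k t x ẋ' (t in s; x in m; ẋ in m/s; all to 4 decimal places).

phase 1: p=0.0642, T=0.646, ωT=2.040779, cosh=3.913263, sinh=3.783336; start (x,ẋ)=(0.074200, -0.006600) → end (x,ẋ)=(0.095428, 0.093692)
phase 2: p=0.2816, T=0.617, ωT=1.949165, cosh=3.582606, sinh=3.440213; start (x,ẋ)=(0.095428, 0.093692) → end (x,ẋ)=(-0.283350, -1.687647)

1 0.6460 0.0954 0.0937
2 1.2630 -0.2834 -1.6876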